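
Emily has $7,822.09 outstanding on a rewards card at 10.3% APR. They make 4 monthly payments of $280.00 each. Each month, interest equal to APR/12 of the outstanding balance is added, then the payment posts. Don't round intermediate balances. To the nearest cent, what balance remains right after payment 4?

Monthly rate r = 10.3%/12 = 0.858333% = 0.00858333.
Each month: B ← B·(1+r) − $280.00.
Month 1: interest $67.14; balance after payment $7,609.23.
Month 2: interest $65.31; balance after payment $7,394.54.
Month 3: interest $63.47; balance after payment $7,178.01.
Month 4: interest $61.61; balance after payment $6,959.62.

$6,959.62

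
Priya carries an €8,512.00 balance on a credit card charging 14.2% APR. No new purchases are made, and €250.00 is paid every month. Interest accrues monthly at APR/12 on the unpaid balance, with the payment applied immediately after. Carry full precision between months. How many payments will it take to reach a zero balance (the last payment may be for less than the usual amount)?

Monthly rate r = 14.2%/12 = 1.18333% = 0.0118333.
Recurrence: B ← B·(1+r) − €250.00.
Month 1: interest €100.73; balance after payment €8,362.73.
Month 2: interest €98.96; balance after payment €8,211.68.
Closed form: n = −ln(1 − rB₀/P)/ln(1+r) = −ln(0.5971)/ln(1.01183) ≈ 43.835, so the balance reaches zero during payment 44.

44 months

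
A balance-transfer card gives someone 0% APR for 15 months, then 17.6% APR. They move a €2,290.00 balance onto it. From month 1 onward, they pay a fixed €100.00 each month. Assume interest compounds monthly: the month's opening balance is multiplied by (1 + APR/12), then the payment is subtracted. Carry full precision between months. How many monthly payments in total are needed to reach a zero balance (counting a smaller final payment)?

24 payments

Promo months 1–15 at r₀ = 0%/12 = 0; months 16+ at r₁ = 17.6%/12 = 0.0146667.
After month 15 (no interest yet): B = €2,290.00 − 15·€100.00 = €790.00.
Then at r₁ with €100.00/mo: n₂ = −ln(1 − r₁·B/P)/ln(1+r₁) ≈ 8.46 → 9 more payments.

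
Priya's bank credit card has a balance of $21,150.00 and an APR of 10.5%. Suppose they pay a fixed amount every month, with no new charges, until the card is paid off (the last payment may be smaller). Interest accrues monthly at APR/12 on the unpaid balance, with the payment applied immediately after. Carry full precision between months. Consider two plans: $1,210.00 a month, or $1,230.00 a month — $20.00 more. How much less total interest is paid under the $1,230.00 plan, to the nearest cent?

Monthly rate r = 10.5%/12 = 0.875% = 0.00875.
At $1,210.00/mo: n = ⌈−ln(1 − rB₀/P)/ln(1+r)⌉ = 20 payments (last $64.41); total interest = total paid − $21,150.00 = $1,904.41.
At $1,230.00/mo: 19 payments (last $882.39); total interest $1,872.39.
Interest saved = $1,904.41 − $1,872.39 = $32.02.

$32.02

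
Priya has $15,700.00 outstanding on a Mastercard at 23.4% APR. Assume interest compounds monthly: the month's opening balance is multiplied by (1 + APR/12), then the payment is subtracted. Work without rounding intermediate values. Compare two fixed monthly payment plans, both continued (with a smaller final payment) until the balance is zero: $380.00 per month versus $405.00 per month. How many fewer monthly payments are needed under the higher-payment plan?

11 fewer payments

Monthly rate r = 23.4%/12 = 1.95% = 0.0195.
At $380.00/mo: n = ⌈−ln(1 − rB₀/P)/ln(1+r)⌉ = 85 payments (last $313.41); total interest = total paid − $15,700.00 = $16,533.41.
At $405.00/mo: 74 payments (last $10.26); total interest $13,875.26.
Payments saved = 85 − 74 = 11.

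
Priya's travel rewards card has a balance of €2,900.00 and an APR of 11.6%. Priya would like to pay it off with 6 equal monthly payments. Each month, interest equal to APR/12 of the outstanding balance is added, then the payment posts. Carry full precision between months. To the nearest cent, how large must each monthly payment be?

Monthly rate r = 11.6%/12 = 0.966667% = 0.00966667.
Level-payment amortization: P = B₀·r / (1 − (1+r)^(−n)) = 2900.00·0.00966667 / (1 − 1.00967^(−6)).
Denominator 1 − (1+r)^(−6) = 0.0560871719.
P = 28.0333 / 0.0560871719 ≈ 499.82.

€499.82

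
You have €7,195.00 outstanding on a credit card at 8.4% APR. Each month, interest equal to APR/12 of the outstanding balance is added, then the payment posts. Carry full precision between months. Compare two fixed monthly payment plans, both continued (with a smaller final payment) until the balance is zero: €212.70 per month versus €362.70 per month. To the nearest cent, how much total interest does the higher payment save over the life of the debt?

Monthly rate r = 8.4%/12 = 0.7% = 0.007.
At €212.70/mo: n = ⌈−ln(1 − rB₀/P)/ln(1+r)⌉ = 39 payments (last €157.09); total interest = total paid − €7,195.00 = €1,044.69.
At €362.70/mo: 22 payments (last €156.91); total interest €578.61.
Interest saved = €1,044.69 − €578.61 = €466.08.

€466.08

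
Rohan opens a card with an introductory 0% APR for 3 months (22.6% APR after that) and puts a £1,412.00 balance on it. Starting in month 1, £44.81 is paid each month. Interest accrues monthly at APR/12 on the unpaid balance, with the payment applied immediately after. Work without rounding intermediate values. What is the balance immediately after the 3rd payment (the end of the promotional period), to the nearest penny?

Promo months 1–3 at r₀ = 0%/12 = 0; months 4+ at r₁ = 22.6%/12 = 0.0188333.
After month 3 (no interest yet): B = £1,412.00 − 3·£44.81 = £1,277.57.

£1,277.57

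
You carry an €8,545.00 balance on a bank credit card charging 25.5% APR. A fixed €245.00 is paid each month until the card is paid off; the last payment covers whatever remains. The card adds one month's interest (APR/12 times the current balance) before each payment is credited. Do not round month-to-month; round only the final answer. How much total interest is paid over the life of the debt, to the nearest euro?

Monthly rate r = 25.5%/12 = 2.125% = 0.02125.
Payoff takes n = ⌈−ln(1 − rB₀/P)/ln(1+r)⌉ = ⌈64.273⌉ = 65 payments; the last is €67.48.
Total paid = 64·€245.00 + €67.48 = €15,747.48.
Total interest = total paid − principal = €15,747.48 − €8,545.00 = €7,202.48.

€7,202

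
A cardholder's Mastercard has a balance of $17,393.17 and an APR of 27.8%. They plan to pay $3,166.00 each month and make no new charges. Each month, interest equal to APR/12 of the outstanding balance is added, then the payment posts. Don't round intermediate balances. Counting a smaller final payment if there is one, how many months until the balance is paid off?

6 months

Monthly rate r = 27.8%/12 = 2.31667% = 0.0231667.
Recurrence: B ← B·(1+r) − $3,166.00.
Month 1: interest $402.94; balance after payment $14,630.11.
Month 2: interest $338.93; balance after payment $11,803.04.
Month 3: interest $273.44; balance after payment $8,910.48.
Month 4: interest $206.43; balance after payment $5,950.91.
Month 5: interest $137.86; balance after payment $2,922.77.
Month 6: interest $67.71; balance after payment $0.00.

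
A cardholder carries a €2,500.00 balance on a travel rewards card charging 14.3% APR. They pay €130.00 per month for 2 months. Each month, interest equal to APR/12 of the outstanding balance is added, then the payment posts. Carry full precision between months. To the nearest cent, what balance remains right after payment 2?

€2,298.39

Monthly rate r = 14.3%/12 = 1.19167% = 0.0119167.
Each month: B ← B·(1+r) − €130.00.
Month 1: interest €29.79; balance after payment €2,399.79.
Month 2: interest €28.60; balance after payment €2,298.39.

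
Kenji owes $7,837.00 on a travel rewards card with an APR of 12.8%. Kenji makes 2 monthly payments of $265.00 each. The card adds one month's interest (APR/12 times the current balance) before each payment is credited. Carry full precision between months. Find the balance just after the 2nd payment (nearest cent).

$7,472.25

Monthly rate r = 12.8%/12 = 1.06667% = 0.0106667.
Each month: B ← B·(1+r) − $265.00.
Month 1: interest $83.59; balance after payment $7,655.59.
Month 2: interest $81.66; balance after payment $7,472.25.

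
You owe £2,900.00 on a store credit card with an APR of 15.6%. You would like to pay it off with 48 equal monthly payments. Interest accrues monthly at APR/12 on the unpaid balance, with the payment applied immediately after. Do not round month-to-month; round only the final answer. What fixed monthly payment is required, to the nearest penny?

£81.59

Monthly rate r = 15.6%/12 = 1.3% = 0.013.
Level-payment amortization: P = B₀·r / (1 − (1+r)^(−n)) = 2900.00·0.013 / (1 − 1.013^(−48)).
Denominator 1 − (1+r)^(−48) = 0.462044165.
P = 37.7 / 0.462044165 ≈ 81.59.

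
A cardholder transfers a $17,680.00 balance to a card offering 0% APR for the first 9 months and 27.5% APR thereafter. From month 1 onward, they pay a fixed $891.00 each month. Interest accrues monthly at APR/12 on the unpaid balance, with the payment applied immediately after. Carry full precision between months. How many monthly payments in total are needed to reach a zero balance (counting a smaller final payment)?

22 payments

Promo months 1–9 at r₀ = 0%/12 = 0; months 10+ at r₁ = 27.5%/12 = 0.0229167.
After month 9 (no interest yet): B = $17,680.00 − 9·$891.00 = $9,661.00.
Then at r₁ with $891.00/mo: n₂ = −ln(1 − r₁·B/P)/ln(1+r₁) ≈ 12.61 → 13 more payments.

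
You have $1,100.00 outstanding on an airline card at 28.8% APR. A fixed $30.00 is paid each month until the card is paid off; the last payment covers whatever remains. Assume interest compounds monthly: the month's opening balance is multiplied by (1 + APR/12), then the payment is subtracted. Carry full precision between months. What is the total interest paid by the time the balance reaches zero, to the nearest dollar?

$1,582

Monthly rate r = 28.8%/12 = 2.4% = 0.024.
Payoff takes n = ⌈−ln(1 − rB₀/P)/ln(1+r)⌉ = ⌈89.400⌉ = 90 payments; the last is $12.09.
Total paid = 89·$30.00 + $12.09 = $2,682.09.
Total interest = total paid − principal = $2,682.09 − $1,100.00 = $1,582.09.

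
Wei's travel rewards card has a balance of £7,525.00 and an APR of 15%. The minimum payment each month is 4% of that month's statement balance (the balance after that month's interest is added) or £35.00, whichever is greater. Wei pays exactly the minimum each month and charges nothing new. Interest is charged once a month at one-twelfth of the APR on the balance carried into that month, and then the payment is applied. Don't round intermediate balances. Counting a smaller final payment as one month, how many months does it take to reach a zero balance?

106 months

Monthly rate r = 15%/12 = 1.25% = 0.0125.
While 4% of the post-interest balance exceeds £35.00, each month B ← (B·(1+r))·(1 − 0.04), i.e. B shrinks by the factor (1+r)·0.96 = 0.972.
This holds for months 1–77. Entering month 78 the balance is £844.91; 4% of the post-interest balance is now below £35.00, so the flat £35.00 minimum applies from here.
From month 78 a fixed £35.00 at rate r clears £844.91 in 29 more payments. Total: 77 + 29 = 106 months.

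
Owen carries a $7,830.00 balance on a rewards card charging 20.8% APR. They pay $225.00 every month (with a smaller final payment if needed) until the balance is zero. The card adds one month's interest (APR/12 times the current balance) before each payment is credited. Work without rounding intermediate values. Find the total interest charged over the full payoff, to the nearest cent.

Monthly rate r = 20.8%/12 = 1.73333% = 0.0173333.
Payoff takes n = ⌈−ln(1 − rB₀/P)/ln(1+r)⌉ = ⌈53.787⌉ = 54 payments; the last is $177.43.
Total paid = 53·$225.00 + $177.43 = $12,102.43.
Total interest = total paid − principal = $12,102.43 − $7,830.00 = $4,272.43.

$4,272.43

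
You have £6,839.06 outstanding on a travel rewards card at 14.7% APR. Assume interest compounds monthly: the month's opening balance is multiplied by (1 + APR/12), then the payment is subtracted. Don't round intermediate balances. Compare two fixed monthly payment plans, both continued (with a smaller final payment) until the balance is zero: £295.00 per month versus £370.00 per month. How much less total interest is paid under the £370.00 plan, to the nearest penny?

Monthly rate r = 14.7%/12 = 1.225% = 0.01225.
At £295.00/mo: n = ⌈−ln(1 − rB₀/P)/ln(1+r)⌉ = 28 payments (last £129.52); total interest = total paid − £6,839.06 = £1,255.46.
At £370.00/mo: 22 payments (last £32.08); total interest £963.02.
Interest saved = £1,255.46 − £963.02 = £292.44.

£292.44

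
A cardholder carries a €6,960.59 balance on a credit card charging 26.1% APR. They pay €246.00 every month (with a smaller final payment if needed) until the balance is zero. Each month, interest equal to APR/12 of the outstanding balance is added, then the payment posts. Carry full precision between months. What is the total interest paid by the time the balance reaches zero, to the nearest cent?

€3,965.31

Monthly rate r = 26.1%/12 = 2.175% = 0.02175.
Payoff takes n = ⌈−ln(1 − rB₀/P)/ln(1+r)⌉ = ⌈44.412⌉ = 45 payments; the last is €101.90.
Total paid = 44·€246.00 + €101.90 = €10,925.90.
Total interest = total paid − principal = €10,925.90 − €6,960.59 = €3,965.31.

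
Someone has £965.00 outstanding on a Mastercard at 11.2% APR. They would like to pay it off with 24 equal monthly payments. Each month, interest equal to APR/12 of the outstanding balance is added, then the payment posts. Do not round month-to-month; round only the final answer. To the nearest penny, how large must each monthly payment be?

£45.07

Monthly rate r = 11.2%/12 = 0.933333% = 0.00933333.
Level-payment amortization: P = B₀·r / (1 − (1+r)^(−n)) = 965.00·0.00933333 / (1 − 1.00933^(−24)).
Denominator 1 − (1+r)^(−24) = 0.199854046.
P = 9.00667 / 0.199854046 ≈ 45.07.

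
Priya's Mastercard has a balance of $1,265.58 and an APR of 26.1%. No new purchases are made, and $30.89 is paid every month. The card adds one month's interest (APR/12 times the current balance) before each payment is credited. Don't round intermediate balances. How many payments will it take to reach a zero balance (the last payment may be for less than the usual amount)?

Monthly rate r = 26.1%/12 = 2.175% = 0.02175.
Recurrence: B ← B·(1+r) − $30.89.
Month 1: interest $27.53; balance after payment $1,262.22.
Month 2: interest $27.45; balance after payment $1,258.78.
Closed form: n = −ln(1 − rB₀/P)/ln(1+r) = −ln(0.10889)/ln(1.02175) ≈ 103.055, so the balance reaches zero during payment 104.

104 payments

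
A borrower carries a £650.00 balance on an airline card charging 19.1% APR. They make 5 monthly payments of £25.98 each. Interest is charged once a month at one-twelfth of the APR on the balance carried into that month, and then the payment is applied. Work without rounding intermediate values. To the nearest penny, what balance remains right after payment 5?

£569.30

Monthly rate r = 19.1%/12 = 1.59167% = 0.0159167.
Each month: B ← B·(1+r) − £25.98.
Month 1: interest £10.35; balance after payment £634.37.
Month 2: interest £10.10; balance after payment £618.48.
Month 3: interest £9.84; balance after payment £602.35.
Month 4: interest £9.59; balance after payment £585.95.
Month 5: interest £9.33; balance after payment £569.30.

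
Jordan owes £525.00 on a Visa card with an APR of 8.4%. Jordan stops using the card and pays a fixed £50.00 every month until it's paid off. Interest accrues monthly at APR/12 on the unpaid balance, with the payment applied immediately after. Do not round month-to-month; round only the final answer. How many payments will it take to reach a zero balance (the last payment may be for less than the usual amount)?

Monthly rate r = 8.4%/12 = 0.7% = 0.007.
Recurrence: B ← B·(1+r) − £50.00.
Month 1: interest £3.68; balance after payment £478.67.
Month 2: interest £3.35; balance after payment £432.03.
Closed form: n = −ln(1 − rB₀/P)/ln(1+r) = −ln(0.9265)/ln(1.007) ≈ 10.944, so the balance reaches zero during payment 11.

11 months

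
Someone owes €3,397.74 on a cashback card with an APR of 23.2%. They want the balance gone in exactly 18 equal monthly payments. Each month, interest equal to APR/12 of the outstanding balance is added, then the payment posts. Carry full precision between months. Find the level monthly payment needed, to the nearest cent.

Monthly rate r = 23.2%/12 = 1.93333% = 0.0193333.
Level-payment amortization: P = B₀·r / (1 − (1+r)^(−n)) = 3397.74·0.0193333 / (1 − 1.01933^(−18)).
Denominator 1 − (1+r)^(−18) = 0.291552086.
P = 65.6896 / 0.291552086 ≈ 225.31.

€225.31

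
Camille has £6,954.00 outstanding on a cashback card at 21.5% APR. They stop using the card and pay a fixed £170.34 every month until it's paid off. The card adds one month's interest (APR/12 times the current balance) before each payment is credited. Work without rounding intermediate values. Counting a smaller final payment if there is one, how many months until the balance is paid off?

Monthly rate r = 21.5%/12 = 1.79167% = 0.0179167.
Recurrence: B ← B·(1+r) − £170.34.
Month 1: interest £124.59; balance after payment £6,908.25.
Month 2: interest £123.77; balance after payment £6,861.69.
Closed form: n = −ln(1 − rB₀/P)/ln(1+r) = −ln(0.26857)/ln(1.01792) ≈ 74.032, so the balance reaches zero during payment 75.

75 months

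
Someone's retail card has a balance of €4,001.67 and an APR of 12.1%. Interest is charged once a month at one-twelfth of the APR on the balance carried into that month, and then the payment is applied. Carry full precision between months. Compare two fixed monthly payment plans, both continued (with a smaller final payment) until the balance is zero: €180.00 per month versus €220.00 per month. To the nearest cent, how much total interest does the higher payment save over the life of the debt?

€110.79

Monthly rate r = 12.1%/12 = 1.00833% = 0.0100833.
At €180.00/mo: n = ⌈−ln(1 − rB₀/P)/ln(1+r)⌉ = 26 payments (last €53.97); total interest = total paid − €4,001.67 = €552.30.
At €220.00/mo: 21 payments (last €43.18); total interest €441.51.
Interest saved = €552.30 − €441.51 = €110.79.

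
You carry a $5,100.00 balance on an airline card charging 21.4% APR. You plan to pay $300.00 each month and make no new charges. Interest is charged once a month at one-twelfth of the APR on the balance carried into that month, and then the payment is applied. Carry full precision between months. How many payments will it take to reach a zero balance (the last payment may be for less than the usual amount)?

Monthly rate r = 21.4%/12 = 1.78333% = 0.0178333.
Recurrence: B ← B·(1+r) − $300.00.
Month 1: interest $90.95; balance after payment $4,890.95.
Month 2: interest $87.22; balance after payment $4,678.17.
Closed form: n = −ln(1 − rB₀/P)/ln(1+r) = −ln(0.69683)/ln(1.01783) ≈ 20.435, so the balance reaches zero during payment 21.

21 months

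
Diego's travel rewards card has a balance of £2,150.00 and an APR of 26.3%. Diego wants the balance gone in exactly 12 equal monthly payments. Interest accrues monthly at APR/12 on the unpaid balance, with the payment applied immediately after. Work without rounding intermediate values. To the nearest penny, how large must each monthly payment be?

Monthly rate r = 26.3%/12 = 2.19167% = 0.0219167.
Level-payment amortization: P = B₀·r / (1 − (1+r)^(−n)) = 2150.00·0.0219167 / (1 − 1.02192^(−12)).
Denominator 1 − (1+r)^(−12) = 0.229071301.
P = 47.1208 / 0.229071301 ≈ 205.70.

£205.70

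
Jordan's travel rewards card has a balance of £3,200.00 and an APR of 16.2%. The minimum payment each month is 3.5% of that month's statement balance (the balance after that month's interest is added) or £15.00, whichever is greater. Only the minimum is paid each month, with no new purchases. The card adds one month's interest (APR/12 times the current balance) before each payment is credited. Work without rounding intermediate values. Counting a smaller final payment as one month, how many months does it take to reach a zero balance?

127 months

Monthly rate r = 16.2%/12 = 1.35% = 0.0135.
While 3.5% of the post-interest balance exceeds £15.00, each month B ← (B·(1+r))·(1 − 0.035), i.e. B shrinks by the factor (1+r)·0.965 = 0.97803.
This holds for months 1–92. Entering month 93 the balance is £414.43; 3.5% of the post-interest balance is now below £15.00, so the flat £15.00 minimum applies from here.
From month 93 a fixed £15.00 at rate r clears £414.43 in 35 more payments. Total: 92 + 35 = 127 months.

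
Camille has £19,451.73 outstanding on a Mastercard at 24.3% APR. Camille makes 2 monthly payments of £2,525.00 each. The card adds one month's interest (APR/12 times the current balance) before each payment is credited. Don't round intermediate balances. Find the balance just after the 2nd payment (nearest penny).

Monthly rate r = 24.3%/12 = 2.025% = 0.02025.
Each month: B ← B·(1+r) − £2,525.00.
Month 1: interest £393.90; balance after payment £17,320.63.
Month 2: interest £350.74; balance after payment £15,146.37.

£15,146.37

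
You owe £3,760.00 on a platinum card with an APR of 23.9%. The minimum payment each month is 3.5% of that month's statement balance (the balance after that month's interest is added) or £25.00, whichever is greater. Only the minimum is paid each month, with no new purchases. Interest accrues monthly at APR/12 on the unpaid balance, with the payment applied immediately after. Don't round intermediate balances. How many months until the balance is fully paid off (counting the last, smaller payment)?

Monthly rate r = 23.9%/12 = 1.99167% = 0.0199167.
While 3.5% of the post-interest balance exceeds £25.00, each month B ← (B·(1+r))·(1 − 0.035), i.e. B shrinks by the factor (1+r)·0.965 = 0.98422.
This holds for months 1–106. Entering month 107 the balance is £696.53; 3.5% of the post-interest balance is now below £25.00, so the flat £25.00 minimum applies from here.
From month 107 a fixed £25.00 at rate r clears £696.53 in 42 more payments. Total: 106 + 42 = 148 months.

148 months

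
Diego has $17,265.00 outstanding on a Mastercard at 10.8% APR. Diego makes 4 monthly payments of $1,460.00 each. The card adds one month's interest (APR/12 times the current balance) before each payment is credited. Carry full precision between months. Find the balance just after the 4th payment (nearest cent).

$11,975.67

Monthly rate r = 10.8%/12 = 0.9% = 0.009.
Each month: B ← B·(1+r) − $1,460.00.
Month 1: interest $155.39; balance after payment $15,960.38.
Month 2: interest $143.64; balance after payment $14,644.03.
Month 3: interest $131.80; balance after payment $13,315.82.
Month 4: interest $119.84; balance after payment $11,975.67.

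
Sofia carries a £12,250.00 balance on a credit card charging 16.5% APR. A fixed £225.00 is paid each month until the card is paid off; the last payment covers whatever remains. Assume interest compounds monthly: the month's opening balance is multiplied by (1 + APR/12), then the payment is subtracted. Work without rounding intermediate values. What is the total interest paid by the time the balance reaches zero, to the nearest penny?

£10,499.29

Monthly rate r = 16.5%/12 = 1.375% = 0.01375.
Payoff takes n = ⌈−ln(1 − rB₀/P)/ln(1+r)⌉ = ⌈101.107⌉ = 102 payments; the last is £24.29.
Total paid = 101·£225.00 + £24.29 = £22,749.29.
Total interest = total paid − principal = £22,749.29 − £12,250.00 = £10,499.29.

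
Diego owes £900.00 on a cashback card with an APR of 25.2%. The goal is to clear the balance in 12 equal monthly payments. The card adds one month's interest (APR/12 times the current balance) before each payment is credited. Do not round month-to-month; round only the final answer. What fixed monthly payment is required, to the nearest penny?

Monthly rate r = 25.2%/12 = 2.1% = 0.021.
Level-payment amortization: P = B₀·r / (1 − (1+r)^(−n)) = 900.00·0.021 / (1 − 1.021^(−12)).
Denominator 1 − (1+r)^(−12) = 0.22072437.
P = 18.9 / 0.22072437 ≈ 85.63.

£85.63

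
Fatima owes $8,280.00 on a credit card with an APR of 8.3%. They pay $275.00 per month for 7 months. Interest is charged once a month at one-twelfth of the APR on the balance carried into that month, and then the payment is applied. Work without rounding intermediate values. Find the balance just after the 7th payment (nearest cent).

Monthly rate r = 8.3%/12 = 0.691667% = 0.00691667.
Each month: B ← B·(1+r) − $275.00.
Month 1: interest $57.27; balance after payment $8,062.27.
Month 2: interest $55.76; balance after payment $7,843.03.
Month 3: interest $54.25; balance after payment $7,622.28.
Month 4: interest $52.72; balance after payment $7,400.00.
Month 5: interest $51.18; balance after payment $7,176.19.
Month 6: interest $49.64; balance after payment $6,950.82.
Month 7: interest $48.08; balance after payment $6,723.90.

$6,723.90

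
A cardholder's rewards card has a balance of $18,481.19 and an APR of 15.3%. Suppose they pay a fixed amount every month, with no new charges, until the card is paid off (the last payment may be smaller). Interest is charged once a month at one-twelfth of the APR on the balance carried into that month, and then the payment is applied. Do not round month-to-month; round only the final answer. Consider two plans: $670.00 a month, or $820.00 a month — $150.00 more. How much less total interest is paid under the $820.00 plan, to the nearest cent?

Monthly rate r = 15.3%/12 = 1.275% = 0.01275.
At $670.00/mo: n = ⌈−ln(1 − rB₀/P)/ln(1+r)⌉ = 35 payments (last $139.95); total interest = total paid − $18,481.19 = $4,438.76.
At $820.00/mo: 27 payments (last $607.73); total interest $3,446.54.
Interest saved = $4,438.76 − $3,446.54 = $992.22.

$992.22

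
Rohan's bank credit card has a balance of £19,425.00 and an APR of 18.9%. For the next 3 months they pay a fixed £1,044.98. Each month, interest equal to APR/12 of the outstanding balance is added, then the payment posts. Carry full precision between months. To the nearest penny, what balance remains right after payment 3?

Monthly rate r = 18.9%/12 = 1.575% = 0.01575.
Each month: B ← B·(1+r) − £1,044.98.
Month 1: interest £305.94; balance after payment £18,685.96.
Month 2: interest £294.30; balance after payment £17,935.29.
Month 3: interest £282.48; balance after payment £17,172.79.

£17,172.79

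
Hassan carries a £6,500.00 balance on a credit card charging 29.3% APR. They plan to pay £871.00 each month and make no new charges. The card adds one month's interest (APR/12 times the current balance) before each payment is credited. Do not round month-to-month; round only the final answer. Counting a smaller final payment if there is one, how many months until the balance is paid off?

Monthly rate r = 29.3%/12 = 2.44167% = 0.0244167.
Recurrence: B ← B·(1+r) − £871.00.
Month 1: interest £158.71; balance after payment £5,787.71.
Month 2: interest £141.32; balance after payment £5,058.02.
Closed form: n = −ln(1 − rB₀/P)/ln(1+r) = −ln(0.81779)/ln(1.02442) ≈ 8.339, so the balance reaches zero during payment 9.

9 months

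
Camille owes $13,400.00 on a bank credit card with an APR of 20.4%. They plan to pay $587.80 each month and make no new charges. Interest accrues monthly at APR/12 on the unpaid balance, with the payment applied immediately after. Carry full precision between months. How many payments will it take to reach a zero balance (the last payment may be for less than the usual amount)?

30 months

Monthly rate r = 20.4%/12 = 1.7% = 0.017.
Recurrence: B ← B·(1+r) − $587.80.
Month 1: interest $227.80; balance after payment $13,040.00.
Month 2: interest $221.68; balance after payment $12,673.88.
Closed form: n = −ln(1 − rB₀/P)/ln(1+r) = −ln(0.61245)/ln(1.017) ≈ 29.085, so the balance reaches zero during payment 30.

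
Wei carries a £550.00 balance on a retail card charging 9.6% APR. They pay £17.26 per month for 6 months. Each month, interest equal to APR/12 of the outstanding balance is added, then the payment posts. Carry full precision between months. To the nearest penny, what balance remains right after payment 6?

Monthly rate r = 9.6%/12 = 0.8% = 0.008.
Each month: B ← B·(1+r) − £17.26.
Month 1: interest £4.40; balance after payment £537.14.
Month 2: interest £4.30; balance after payment £524.18.
Month 3: interest £4.19; balance after payment £511.11.
Month 4: interest £4.09; balance after payment £497.94.
Month 5: interest £3.98; balance after payment £484.66.
Month 6: interest £3.88; balance after payment £471.28.

£471.28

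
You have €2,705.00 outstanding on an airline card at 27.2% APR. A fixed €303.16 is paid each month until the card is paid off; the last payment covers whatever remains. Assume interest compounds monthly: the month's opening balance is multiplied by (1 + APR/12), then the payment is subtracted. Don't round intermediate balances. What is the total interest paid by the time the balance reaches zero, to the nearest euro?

Monthly rate r = 27.2%/12 = 2.26667% = 0.0226667.
Payoff takes n = ⌈−ln(1 − rB₀/P)/ln(1+r)⌉ = ⌈10.081⌉ = 11 payments; the last is €24.88.
Total paid = 10·€303.16 + €24.88 = €3,056.48.
Total interest = total paid − principal = €3,056.48 − €2,705.00 = €351.48.

€351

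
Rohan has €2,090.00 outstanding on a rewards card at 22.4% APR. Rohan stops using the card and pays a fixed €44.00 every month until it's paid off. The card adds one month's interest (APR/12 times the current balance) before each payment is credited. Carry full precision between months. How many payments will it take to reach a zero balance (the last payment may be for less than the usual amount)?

Monthly rate r = 22.4%/12 = 1.86667% = 0.0186667.
Recurrence: B ← B·(1+r) − €44.00.
Month 1: interest €39.01; balance after payment €2,085.01.
Month 2: interest €38.92; balance after payment €2,079.93.
Closed form: n = −ln(1 − rB₀/P)/ln(1+r) = −ln(0.11333)/ln(1.01867) ≈ 117.733, so the balance reaches zero during payment 118.

118 months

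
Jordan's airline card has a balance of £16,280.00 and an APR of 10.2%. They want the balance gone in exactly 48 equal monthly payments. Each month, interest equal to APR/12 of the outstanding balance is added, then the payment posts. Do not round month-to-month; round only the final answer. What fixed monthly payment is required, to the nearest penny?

£414.47

Monthly rate r = 10.2%/12 = 0.85% = 0.0085.
Level-payment amortization: P = B₀·r / (1 − (1+r)^(−n)) = 16280.00·0.0085 / (1 − 1.0085^(−48)).
Denominator 1 − (1+r)^(−48) = 0.333873551.
P = 138.38 / 0.333873551 ≈ 414.47.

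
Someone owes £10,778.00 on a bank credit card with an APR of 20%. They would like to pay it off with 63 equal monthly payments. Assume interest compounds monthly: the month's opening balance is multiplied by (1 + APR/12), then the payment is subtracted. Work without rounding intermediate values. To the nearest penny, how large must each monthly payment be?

Monthly rate r = 20%/12 = 1.66667% = 0.0166667.
Level-payment amortization: P = B₀·r / (1 − (1+r)^(−n)) = 10778.00·0.0166667 / (1 − 1.01667^(−63)).
Denominator 1 − (1+r)^(−63) = 0.647020756.
P = 179.633 / 0.647020756 ≈ 277.63.

£277.63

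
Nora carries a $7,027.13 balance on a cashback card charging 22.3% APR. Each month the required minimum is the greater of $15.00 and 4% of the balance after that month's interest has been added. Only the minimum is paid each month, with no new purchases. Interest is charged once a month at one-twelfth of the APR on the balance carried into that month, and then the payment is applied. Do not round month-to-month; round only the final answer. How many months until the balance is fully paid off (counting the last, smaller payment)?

165 months

Monthly rate r = 22.3%/12 = 1.85833% = 0.0185833.
While 4% of the post-interest balance exceeds $15.00, each month B ← (B·(1+r))·(1 − 0.04), i.e. B shrinks by the factor (1+r)·0.96 = 0.97784.
This holds for months 1–132. Entering month 133 the balance is $364.86; 4% of the post-interest balance is now below $15.00, so the flat $15.00 minimum applies from here.
From month 133 a fixed $15.00 at rate r clears $364.86 in 33 more payments. Total: 132 + 33 = 165 months.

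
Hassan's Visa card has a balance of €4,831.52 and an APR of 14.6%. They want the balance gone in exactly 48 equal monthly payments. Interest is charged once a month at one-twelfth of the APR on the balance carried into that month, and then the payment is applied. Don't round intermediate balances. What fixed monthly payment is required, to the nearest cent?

Monthly rate r = 14.6%/12 = 1.21667% = 0.0121667.
Level-payment amortization: P = B₀·r / (1 − (1+r)^(−n)) = 4831.52·0.0121667 / (1 − 1.01217^(−48)).
Denominator 1 − (1+r)^(−48) = 0.44036802.
P = 58.7835 / 0.44036802 ≈ 133.49.

€133.49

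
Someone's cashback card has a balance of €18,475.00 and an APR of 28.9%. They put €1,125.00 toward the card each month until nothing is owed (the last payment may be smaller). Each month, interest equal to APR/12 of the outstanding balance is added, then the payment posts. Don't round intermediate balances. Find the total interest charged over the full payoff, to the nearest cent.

€5,321.94

Monthly rate r = 28.9%/12 = 2.40833% = 0.0240833.
Payoff takes n = ⌈−ln(1 − rB₀/P)/ln(1+r)⌉ = ⌈21.151⌉ = 22 payments; the last is €171.94.
Total paid = 21·€1,125.00 + €171.94 = €23,796.94.
Total interest = total paid − principal = €23,796.94 − €18,475.00 = €5,321.94.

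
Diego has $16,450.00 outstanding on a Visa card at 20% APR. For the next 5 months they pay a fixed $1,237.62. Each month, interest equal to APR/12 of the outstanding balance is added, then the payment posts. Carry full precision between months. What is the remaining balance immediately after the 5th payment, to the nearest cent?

$11,469.46

Monthly rate r = 20%/12 = 1.66667% = 0.0166667.
Each month: B ← B·(1+r) − $1,237.62.
Month 1: interest $274.17; balance after payment $15,486.55.
Month 2: interest $258.11; balance after payment $14,507.04.
Month 3: interest $241.78; balance after payment $13,511.20.
Month 4: interest $225.19; balance after payment $12,498.77.
Month 5: interest $208.31; balance after payment $11,469.46.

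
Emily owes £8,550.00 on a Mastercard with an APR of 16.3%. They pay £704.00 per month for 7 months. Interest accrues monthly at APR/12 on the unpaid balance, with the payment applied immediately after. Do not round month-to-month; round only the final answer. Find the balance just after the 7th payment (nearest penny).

Monthly rate r = 16.3%/12 = 1.35833% = 0.0135833.
Each month: B ← B·(1+r) − £704.00.
Month 1: interest £116.14; balance after payment £7,962.14.
Month 2: interest £108.15; balance after payment £7,366.29.
Month 3: interest £100.06; balance after payment £6,762.35.
Month 4: interest £91.86; balance after payment £6,150.20.
Month 5: interest £83.54; balance after payment £5,529.74.
Month 6: interest £75.11; balance after payment £4,900.86.
Month 7: interest £66.57; balance after payment £4,263.43.

£4,263.43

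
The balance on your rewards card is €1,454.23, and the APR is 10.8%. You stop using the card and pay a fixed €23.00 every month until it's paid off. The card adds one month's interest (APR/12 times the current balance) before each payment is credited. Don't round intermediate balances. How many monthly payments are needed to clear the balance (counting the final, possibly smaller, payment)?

94 months

Monthly rate r = 10.8%/12 = 0.9% = 0.009.
Recurrence: B ← B·(1+r) − €23.00.
Month 1: interest €13.09; balance after payment €1,444.32.
Month 2: interest €13.00; balance after payment €1,434.32.
Closed form: n = −ln(1 − rB₀/P)/ln(1+r) = −ln(0.43095)/ln(1.009) ≈ 93.949, so the balance reaches zero during payment 94.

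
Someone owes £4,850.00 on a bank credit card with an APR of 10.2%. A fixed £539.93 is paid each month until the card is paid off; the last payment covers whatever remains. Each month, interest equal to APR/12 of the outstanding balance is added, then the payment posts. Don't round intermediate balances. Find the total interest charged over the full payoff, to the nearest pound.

£217

Monthly rate r = 10.2%/12 = 0.85% = 0.0085.
Payoff takes n = ⌈−ln(1 − rB₀/P)/ln(1+r)⌉ = ⌈9.384⌉ = 10 payments; the last is £207.74.
Total paid = 9·£539.93 + £207.74 = £5,067.11.
Total interest = total paid − principal = £5,067.11 − £4,850.00 = £217.11.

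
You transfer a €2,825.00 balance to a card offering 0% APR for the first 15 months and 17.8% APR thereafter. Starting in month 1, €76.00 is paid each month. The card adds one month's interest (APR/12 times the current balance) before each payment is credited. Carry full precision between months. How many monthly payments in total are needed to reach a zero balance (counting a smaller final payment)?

Promo months 1–15 at r₀ = 0%/12 = 0; months 16+ at r₁ = 17.8%/12 = 0.0148333.
After month 15 (no interest yet): B = €2,825.00 − 15·€76.00 = €1,685.00.
Then at r₁ with €76.00/mo: n₂ = −ln(1 − r₁·B/P)/ln(1+r₁) ≈ 27.08 → 28 more payments.

43 payments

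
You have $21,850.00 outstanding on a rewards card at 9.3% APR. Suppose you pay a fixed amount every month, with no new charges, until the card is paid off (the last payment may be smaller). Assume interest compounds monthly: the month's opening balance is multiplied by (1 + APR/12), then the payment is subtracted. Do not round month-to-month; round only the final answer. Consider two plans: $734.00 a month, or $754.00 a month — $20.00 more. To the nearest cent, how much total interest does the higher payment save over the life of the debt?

Monthly rate r = 9.3%/12 = 0.775% = 0.00775.
At $734.00/mo: n = ⌈−ln(1 − rB₀/P)/ln(1+r)⌉ = 34 payments (last $714.74); total interest = total paid − $21,850.00 = $3,086.74.
At $754.00/mo: 33 payments (last $714.45); total interest $2,992.45.
Interest saved = $3,086.74 − $2,992.45 = $94.29.

$94.29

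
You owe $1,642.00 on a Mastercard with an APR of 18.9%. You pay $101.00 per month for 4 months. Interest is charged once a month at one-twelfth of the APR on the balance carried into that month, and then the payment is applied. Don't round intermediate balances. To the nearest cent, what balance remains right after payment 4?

Monthly rate r = 18.9%/12 = 1.575% = 0.01575.
Each month: B ← B·(1+r) − $101.00.
Month 1: interest $25.86; balance after payment $1,566.86.
Month 2: interest $24.68; balance after payment $1,490.54.
Month 3: interest $23.48; balance after payment $1,413.02.
Month 4: interest $22.25; balance after payment $1,334.27.

$1,334.27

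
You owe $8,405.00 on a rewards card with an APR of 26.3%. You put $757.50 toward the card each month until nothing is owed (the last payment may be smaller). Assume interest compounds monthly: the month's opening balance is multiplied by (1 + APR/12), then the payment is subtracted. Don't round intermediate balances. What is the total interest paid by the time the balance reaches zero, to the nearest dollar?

$1,331

Monthly rate r = 26.3%/12 = 2.19167% = 0.0219167.
Payoff takes n = ⌈−ln(1 − rB₀/P)/ln(1+r)⌉ = ⌈12.852⌉ = 13 payments; the last is $646.44.
Total paid = 12·$757.50 + $646.44 = $9,736.44.
Total interest = total paid − principal = $9,736.44 − $8,405.00 = $1,331.44.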